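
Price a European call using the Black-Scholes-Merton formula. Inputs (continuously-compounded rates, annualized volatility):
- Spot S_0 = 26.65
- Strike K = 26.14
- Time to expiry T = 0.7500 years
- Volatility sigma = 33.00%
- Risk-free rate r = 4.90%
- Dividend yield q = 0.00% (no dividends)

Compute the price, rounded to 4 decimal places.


d1 = (ln(S/K) + (r - q + 0.5*sigma^2) * T) / (sigma * sqrt(T)) = 0.33909686
d2 = d1 - sigma * sqrt(T) = 0.05330847
exp(-rT) = 0.96391708; exp(-qT) = 1.00000000
C = S_0 * exp(-qT) * N(d1) - K * exp(-rT) * N(d2)
N(d1) = 0.63273162; N(d2) = 0.52125694
C = 26.6500 * 1.00000000 * 0.63273162 - 26.1400 * 0.96391708 * 0.52125694 = 3.7283

Answer: Price = 3.7283


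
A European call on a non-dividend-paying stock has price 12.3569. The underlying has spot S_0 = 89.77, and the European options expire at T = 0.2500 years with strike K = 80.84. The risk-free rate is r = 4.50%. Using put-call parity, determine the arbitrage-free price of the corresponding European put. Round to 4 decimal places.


Answer: Put price = 2.5225

Derivation:
Put-call parity: C - P = S_0 * exp(-qT) - K * exp(-rT).
S_0 * exp(-qT) = 89.7700 * 1.00000000 = 89.77000000
K * exp(-rT) = 80.8400 * 0.98881304 = 79.93564653
P = C - S*exp(-qT) + K*exp(-rT)
P = 12.3569 - 89.77000000 + 79.93564653 = 2.5225


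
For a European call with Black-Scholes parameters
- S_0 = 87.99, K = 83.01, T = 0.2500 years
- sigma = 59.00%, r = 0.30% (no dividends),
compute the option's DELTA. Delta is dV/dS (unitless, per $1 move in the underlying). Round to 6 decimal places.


d1 = 0.3475409803; d2 = 0.0525409803
phi(d1) = 0.3755623037; exp(-qT) = 1.0000000000; exp(-rT) = 0.9992502812
N(d1) = 0.6359075315
Delta = exp(-qT) * N(d1) = 1.0000000000 * 0.6359075315 = 0.635908

Answer: Delta = 0.635908


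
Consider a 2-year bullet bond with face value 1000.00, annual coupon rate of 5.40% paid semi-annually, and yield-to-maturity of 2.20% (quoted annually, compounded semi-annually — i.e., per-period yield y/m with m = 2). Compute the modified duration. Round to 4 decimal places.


Answer: Modified duration = 1.9042

Derivation:
Coupon per period c = face * coupon_rate / m = 27.000000
Periods per year m = 2; per-period yield y/m = 0.011000
Number of cashflows N = 4
Cashflows (t years, CF_t, discount factor 1/(1+y/m)^(m*t), PV):
  t = 0.5000: CF_t = 27.000000, DF = 0.989120, PV = 26.706231
  t = 1.0000: CF_t = 27.000000, DF = 0.978358, PV = 26.415659
  t = 1.5000: CF_t = 27.000000, DF = 0.967713, PV = 26.128248
  t = 2.0000: CF_t = 1027.000000, DF = 0.957184, PV = 983.027848
Price P = sum_t PV_t = 1062.277988
First compute Macaulay numerator sum_t t * PV_t:
  t * PV_t at t = 0.5000: 13.353116
  t * PV_t at t = 1.0000: 26.415659
  t * PV_t at t = 1.5000: 39.192373
  t * PV_t at t = 2.0000: 1966.055697
Macaulay duration D = 2045.016844 / 1062.277988 = 1.925124
Modified duration = D / (1 + y/m) = 1.925124 / (1 + 0.011000) = 1.904178


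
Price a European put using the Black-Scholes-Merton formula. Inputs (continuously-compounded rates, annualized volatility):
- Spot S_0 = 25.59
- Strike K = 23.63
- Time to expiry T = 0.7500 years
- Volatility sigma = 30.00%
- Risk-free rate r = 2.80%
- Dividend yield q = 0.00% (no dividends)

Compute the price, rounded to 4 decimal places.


d1 = (ln(S/K) + (r - q + 0.5*sigma^2) * T) / (sigma * sqrt(T)) = 0.51743886
d2 = d1 - sigma * sqrt(T) = 0.25763124
exp(-rT) = 0.97921896; exp(-qT) = 1.00000000
P = K * exp(-rT) * N(-d2) - S_0 * exp(-qT) * N(-d1)
N(-d1) = 0.30242492; N(-d2) = 0.39834576
P = 23.6300 * 0.97921896 * 0.39834576 - 25.5900 * 1.00000000 * 0.30242492 = 1.4782

Answer: Price = 1.4782


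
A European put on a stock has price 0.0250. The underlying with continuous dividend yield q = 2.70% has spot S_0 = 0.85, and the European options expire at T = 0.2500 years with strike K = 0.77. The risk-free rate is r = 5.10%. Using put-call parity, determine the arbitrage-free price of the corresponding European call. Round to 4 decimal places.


Answer: Call price = 0.1090

Derivation:
Put-call parity: C - P = S_0 * exp(-qT) - K * exp(-rT).
S_0 * exp(-qT) = 0.8500 * 0.99327273 = 0.84428182
K * exp(-rT) = 0.7700 * 0.98733094 = 0.76024482
C = P + S*exp(-qT) - K*exp(-rT)
C = 0.0250 + 0.84428182 - 0.76024482 = 0.1090


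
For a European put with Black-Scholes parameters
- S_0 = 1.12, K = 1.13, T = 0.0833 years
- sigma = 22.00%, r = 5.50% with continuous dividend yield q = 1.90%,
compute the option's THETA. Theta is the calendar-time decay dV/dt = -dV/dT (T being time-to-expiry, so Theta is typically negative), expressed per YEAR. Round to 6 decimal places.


d1 = -0.0610164104; d2 = -0.1245122370
phi(d1) = 0.3982003397; exp(-qT) = 0.9984185518; exp(-rT) = 0.9954289791
Theta = -S*exp(-qT)*phi(d1)*sigma/(2*sqrt(T)) + r*K*exp(-rT)*N(-d2) - q*S*exp(-qT)*N(-d1)
N(-d1) = 0.5243269301; N(-d2) = 0.5495451440; sqrt(T) = 0.2886173938
Term 1 = -1.1200 * 0.9984185518 * 0.3982003397 * 0.2200 / (2 * 0.2886173938) = -0.1697080625
Term 2 = 0.0550 * 1.1300 * 0.9954289791 * 0.5495451440 = 0.0339981110
Term 3 = -0.0190 * 1.1200 * 0.9984185518 * 0.5243269301 = -0.0111400318
Theta = -0.1697080625 + (0.0339981110) + (-0.0111400318) = -0.146850

Answer: Theta = -0.146850


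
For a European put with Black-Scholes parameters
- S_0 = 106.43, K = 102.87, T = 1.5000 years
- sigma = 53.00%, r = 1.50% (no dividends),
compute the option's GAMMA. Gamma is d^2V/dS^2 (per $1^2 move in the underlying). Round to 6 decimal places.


d1 = 0.4116320324; d2 = -0.2374827494
phi(d1) = 0.3665358306; exp(-qT) = 1.0000000000; exp(-rT) = 0.9777512372
Gamma = exp(-qT) * phi(d1) / (S * sigma * sqrt(T)) = 1.0000000000 * 0.3665358306 / (106.4300 * 0.5300 * 1.2247448714) = 0.005306

Answer: Gamma = 0.005306


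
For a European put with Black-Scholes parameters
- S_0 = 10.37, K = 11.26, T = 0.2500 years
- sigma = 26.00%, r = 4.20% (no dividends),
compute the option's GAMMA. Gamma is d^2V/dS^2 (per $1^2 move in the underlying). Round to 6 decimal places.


d1 = -0.4876123113; d2 = -0.6176123113
phi(d1) = 0.3542255520; exp(-qT) = 1.0000000000; exp(-rT) = 0.9895549326
Gamma = exp(-qT) * phi(d1) / (S * sigma * sqrt(T)) = 1.0000000000 * 0.3542255520 / (10.3700 * 0.2600 * 0.5000000000) = 0.262759

Answer: Gamma = 0.262759


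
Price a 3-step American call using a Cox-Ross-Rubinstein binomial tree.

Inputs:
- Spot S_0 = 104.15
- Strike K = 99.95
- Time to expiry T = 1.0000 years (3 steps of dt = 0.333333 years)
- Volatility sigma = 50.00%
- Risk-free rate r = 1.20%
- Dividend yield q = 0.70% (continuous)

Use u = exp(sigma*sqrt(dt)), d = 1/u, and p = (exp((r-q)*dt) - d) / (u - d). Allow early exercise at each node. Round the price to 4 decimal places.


dt = T/N = 0.333333
u = exp(sigma*sqrt(dt)) = 1.334658; d = 1/u = 0.749256
p = (exp((r-q)*dt) - d) / (u - d) = 0.431178
Discount per step: exp(-r*dt) = 0.996008
Stock lattice S(k, i) with i counting down-moves:
  k=0: S(0,0) = 104.1500
  k=1: S(1,0) = 139.0046; S(1,1) = 78.0350
  k=2: S(2,0) = 185.5237; S(2,1) = 104.1500; S(2,2) = 58.4681
  k=3: S(3,0) = 247.6107; S(3,1) = 139.0046; S(3,2) = 78.0350; S(3,3) = 43.8076
Terminal payoffs V(N, i) = max(S_T - K, 0):
  V(3,0) = 147.660655; V(3,1) = 39.054638; V(3,2) = 0.000000; V(3,3) = 0.000000
Backward induction: V(k, i) = exp(-r*dt) * [p * V(k+1, i) + (1-p) * V(k+1, i+1)]; then take max(V_cont, immediate exercise) for American.
  V(2,0) = exp(-r*dt) * [p*147.660655 + (1-p)*39.054638] = 85.540280; exercise = 85.573663; V(2,0) = max -> 85.573663
  V(2,1) = exp(-r*dt) * [p*39.054638 + (1-p)*0.000000] = 16.772264; exercise = 4.200000; V(2,1) = max -> 16.772264
  V(2,2) = exp(-r*dt) * [p*0.000000 + (1-p)*0.000000] = 0.000000; exercise = 0.000000; V(2,2) = max -> 0.000000
  V(1,0) = exp(-r*dt) * [p*85.573663 + (1-p)*16.772264] = 46.252510; exercise = 39.054638; V(1,0) = max -> 46.252510
  V(1,1) = exp(-r*dt) * [p*16.772264 + (1-p)*0.000000] = 7.202956; exercise = 0.000000; V(1,1) = max -> 7.202956
  V(0,0) = exp(-r*dt) * [p*46.252510 + (1-p)*7.202956] = 23.944283; exercise = 4.200000; V(0,0) = max -> 23.944283

Answer: Price = V(0,0) = 23.9443


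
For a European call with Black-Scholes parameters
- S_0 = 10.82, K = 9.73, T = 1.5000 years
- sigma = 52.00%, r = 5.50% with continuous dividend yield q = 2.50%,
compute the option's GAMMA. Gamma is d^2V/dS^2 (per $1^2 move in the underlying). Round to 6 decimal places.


Answer: Gamma = 0.047782

Derivation:
d1 = 0.5558180783; d2 = -0.0810492548
phi(d1) = 0.3418424224; exp(-qT) = 0.9631944177; exp(-rT) = 0.9208114379
Gamma = exp(-qT) * phi(d1) / (S * sigma * sqrt(T)) = 0.9631944177 * 0.3418424224 / (10.8200 * 0.5200 * 1.2247448714) = 0.047782


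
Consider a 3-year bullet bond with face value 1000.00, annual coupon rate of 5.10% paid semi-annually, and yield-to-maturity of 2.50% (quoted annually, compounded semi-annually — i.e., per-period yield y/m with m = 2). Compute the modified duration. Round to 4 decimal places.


Answer: Modified duration = 2.7922

Derivation:
Coupon per period c = face * coupon_rate / m = 25.500000
Periods per year m = 2; per-period yield y/m = 0.012500
Number of cashflows N = 6
Cashflows (t years, CF_t, discount factor 1/(1+y/m)^(m*t), PV):
  t = 0.5000: CF_t = 25.500000, DF = 0.987654, PV = 25.185185
  t = 1.0000: CF_t = 25.500000, DF = 0.975461, PV = 24.874257
  t = 1.5000: CF_t = 25.500000, DF = 0.963418, PV = 24.567167
  t = 2.0000: CF_t = 25.500000, DF = 0.951524, PV = 24.263869
  t = 2.5000: CF_t = 25.500000, DF = 0.939777, PV = 23.964315
  t = 3.0000: CF_t = 1025.500000, DF = 0.928175, PV = 951.843335
Price P = sum_t PV_t = 1074.698129
First compute Macaulay numerator sum_t t * PV_t:
  t * PV_t at t = 0.5000: 12.592593
  t * PV_t at t = 1.0000: 24.874257
  t * PV_t at t = 1.5000: 36.850751
  t * PV_t at t = 2.0000: 48.527738
  t * PV_t at t = 2.5000: 59.910788
  t * PV_t at t = 3.0000: 2855.530006
Macaulay duration D = 3038.286132 / 1074.698129 = 2.827107
Modified duration = D / (1 + y/m) = 2.827107 / (1 + 0.012500) = 2.792204


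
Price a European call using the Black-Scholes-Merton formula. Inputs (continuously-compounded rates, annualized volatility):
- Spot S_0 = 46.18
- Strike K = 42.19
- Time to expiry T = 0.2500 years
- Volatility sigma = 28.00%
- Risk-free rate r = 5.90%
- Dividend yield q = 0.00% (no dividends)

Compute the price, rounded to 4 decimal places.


Answer: Price = 5.4101

Derivation:
d1 = (ln(S/K) + (r - q + 0.5*sigma^2) * T) / (sigma * sqrt(T)) = 0.82081127
d2 = d1 - sigma * sqrt(T) = 0.68081127
exp(-rT) = 0.98535825; exp(-qT) = 1.00000000
C = S_0 * exp(-qT) * N(d1) - K * exp(-rT) * N(d2)
N(d1) = 0.79412311; N(d2) = 0.75200454
C = 46.1800 * 1.00000000 * 0.79412311 - 42.1900 * 0.98535825 * 0.75200454 = 5.4101


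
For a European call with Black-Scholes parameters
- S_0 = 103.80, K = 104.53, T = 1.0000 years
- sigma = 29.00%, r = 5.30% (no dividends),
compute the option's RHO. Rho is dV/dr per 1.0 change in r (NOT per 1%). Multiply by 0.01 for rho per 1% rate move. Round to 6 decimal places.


Answer: Rho = 50.104637

Derivation:
d1 = 0.3035926179; d2 = 0.0135926179
phi(d1) = 0.3809745241; exp(-qT) = 1.0000000000; exp(-rT) = 0.9483800125
N(d2) = 0.5054225030
Rho = K*T*exp(-rT)*N(d2) = 104.5300 * 1.0000 * 0.9483800125 * 0.5054225030 = 50.104637


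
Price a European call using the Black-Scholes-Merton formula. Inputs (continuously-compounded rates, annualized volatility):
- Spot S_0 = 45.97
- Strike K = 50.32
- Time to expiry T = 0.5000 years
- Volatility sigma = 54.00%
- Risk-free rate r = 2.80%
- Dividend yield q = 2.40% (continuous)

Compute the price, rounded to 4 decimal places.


Answer: Price = 5.2854

Derivation:
d1 = (ln(S/K) + (r - q + 0.5*sigma^2) * T) / (sigma * sqrt(T)) = -0.04062879
d2 = d1 - sigma * sqrt(T) = -0.42246645
exp(-rT) = 0.98609754; exp(-qT) = 0.98807171
C = S_0 * exp(-qT) * N(d1) - K * exp(-rT) * N(d2)
N(d1) = 0.48379592; N(d2) = 0.33634229
C = 45.9700 * 0.98807171 * 0.48379592 - 50.3200 * 0.98609754 * 0.33634229 = 5.2854


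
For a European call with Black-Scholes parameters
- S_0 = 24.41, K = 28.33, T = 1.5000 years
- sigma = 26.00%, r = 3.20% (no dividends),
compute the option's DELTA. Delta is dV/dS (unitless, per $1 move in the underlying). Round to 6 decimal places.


d1 = -0.1577359265; d2 = -0.4761695931
phi(d1) = 0.3940100571; exp(-qT) = 1.0000000000; exp(-rT) = 0.9531337871
N(d1) = 0.4373324448
Delta = exp(-qT) * N(d1) = 1.0000000000 * 0.4373324448 = 0.437332

Answer: Delta = 0.437332


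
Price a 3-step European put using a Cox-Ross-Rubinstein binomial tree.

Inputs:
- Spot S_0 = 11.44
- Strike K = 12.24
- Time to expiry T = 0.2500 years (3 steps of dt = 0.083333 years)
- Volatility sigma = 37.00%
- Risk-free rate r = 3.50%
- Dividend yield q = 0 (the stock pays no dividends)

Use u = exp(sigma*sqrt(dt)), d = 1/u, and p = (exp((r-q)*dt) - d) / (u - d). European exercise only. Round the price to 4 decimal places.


dt = T/N = 0.083333
u = exp(sigma*sqrt(dt)) = 1.112723; d = 1/u = 0.898697
p = (exp((r-q)*dt) - d) / (u - d) = 0.486970
Discount per step: exp(-r*dt) = 0.997088
Stock lattice S(k, i) with i counting down-moves:
  k=0: S(0,0) = 11.4400
  k=1: S(1,0) = 12.7295; S(1,1) = 10.2811
  k=2: S(2,0) = 14.1645; S(2,1) = 11.4400; S(2,2) = 9.2396
  k=3: S(3,0) = 15.7611; S(3,1) = 12.7295; S(3,2) = 10.2811; S(3,3) = 8.3036
Terminal payoffs V(N, i) = max(K - S_T, 0):
  V(3,0) = 0.000000; V(3,1) = 0.000000; V(3,2) = 1.958911; V(3,3) = 3.936421
Backward induction: V(k, i) = exp(-r*dt) * [p * V(k+1, i) + (1-p) * V(k+1, i+1)].
  V(2,0) = exp(-r*dt) * [p*0.000000 + (1-p)*0.000000] = 0.000000
  V(2,1) = exp(-r*dt) * [p*0.000000 + (1-p)*1.958911] = 1.002052
  V(2,2) = exp(-r*dt) * [p*1.958911 + (1-p)*3.936421] = 2.964772
  V(1,0) = exp(-r*dt) * [p*0.000000 + (1-p)*1.002052] = 0.512585
  V(1,1) = exp(-r*dt) * [p*1.002052 + (1-p)*2.964772] = 2.003135
  V(0,0) = exp(-r*dt) * [p*0.512585 + (1-p)*2.003135] = 1.273561

Answer: Price = V(0,0) = 1.2736


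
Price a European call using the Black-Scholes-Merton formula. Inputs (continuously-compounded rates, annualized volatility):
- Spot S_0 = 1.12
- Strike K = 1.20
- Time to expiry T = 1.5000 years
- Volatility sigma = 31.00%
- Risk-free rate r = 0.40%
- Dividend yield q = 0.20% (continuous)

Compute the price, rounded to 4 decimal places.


d1 = (ln(S/K) + (r - q + 0.5*sigma^2) * T) / (sigma * sqrt(T)) = 0.01601947
d2 = d1 - sigma * sqrt(T) = -0.36365144
exp(-rT) = 0.99401796; exp(-qT) = 0.99700450
C = S_0 * exp(-qT) * N(d1) - K * exp(-rT) * N(d2)
N(d1) = 0.50639057; N(d2) = 0.35805916
C = 1.1200 * 0.99700450 * 0.50639057 - 1.2000 * 0.99401796 * 0.35805916 = 0.1384

Answer: Price = 0.1384


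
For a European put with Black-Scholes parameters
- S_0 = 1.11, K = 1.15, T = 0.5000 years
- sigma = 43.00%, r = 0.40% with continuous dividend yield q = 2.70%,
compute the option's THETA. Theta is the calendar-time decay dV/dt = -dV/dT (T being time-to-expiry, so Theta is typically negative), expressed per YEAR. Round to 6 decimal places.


d1 = -0.0022263242; d2 = -0.3062822401
phi(d1) = 0.3989412917; exp(-qT) = 0.9865907163; exp(-rT) = 0.9980019987
Theta = -S*exp(-qT)*phi(d1)*sigma/(2*sqrt(T)) + r*K*exp(-rT)*N(-d2) - q*S*exp(-qT)*N(-d1)
N(-d1) = 0.5008881741; N(-d2) = 0.6203051199; sqrt(T) = 0.7071067812
Term 1 = -1.1100 * 0.9865907163 * 0.3989412917 * 0.4300 / (2 * 0.7071067812) = -0.1328380374
Term 2 = 0.0040 * 1.1500 * 0.9980019987 * 0.6203051199 = 0.0028477024
Term 3 = -0.0270 * 1.1100 * 0.9865907163 * 0.5008881741 = -0.0148103235
Theta = -0.1328380374 + (0.0028477024) + (-0.0148103235) = -0.144801

Answer: Theta = -0.144801


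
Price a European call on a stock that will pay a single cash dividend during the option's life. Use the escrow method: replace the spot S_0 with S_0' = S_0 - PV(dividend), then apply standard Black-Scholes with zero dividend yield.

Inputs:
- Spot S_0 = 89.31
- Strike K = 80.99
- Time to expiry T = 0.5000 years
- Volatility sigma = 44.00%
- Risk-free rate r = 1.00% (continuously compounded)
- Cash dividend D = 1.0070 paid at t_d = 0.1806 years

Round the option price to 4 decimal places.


PV(D) = D * exp(-r * t_d) = 1.0070 * 0.99819563 = 1.00518300
S_0' = S_0 - PV(D) = 89.3100 - 1.00518300 = 88.30481700
d1 = (ln(S_0'/K) + (r + sigma^2/2)*T) / (sigma*sqrt(T)) = 0.44955589
d2 = d1 - sigma*sqrt(T) = 0.13842891
exp(-rT) = 0.99501248
N(d1) = 0.67348465; N(d2) = 0.55504927
C = S_0' * N(d1) - K * exp(-rT) * N(d2) = 88.30481700 * 0.67348465 - 80.9900 * 0.99501248 * 0.55504927 = 14.7427

Answer: Price = 14.7427


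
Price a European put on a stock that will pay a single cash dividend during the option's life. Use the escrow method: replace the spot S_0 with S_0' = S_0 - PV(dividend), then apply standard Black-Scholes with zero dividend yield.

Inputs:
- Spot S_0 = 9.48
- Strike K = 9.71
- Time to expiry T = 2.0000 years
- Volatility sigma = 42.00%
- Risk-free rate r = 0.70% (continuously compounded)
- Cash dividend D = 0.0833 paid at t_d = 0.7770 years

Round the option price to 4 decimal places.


PV(D) = D * exp(-r * t_d) = 0.0833 * 0.99457576 = 0.08284816
S_0' = S_0 - PV(D) = 9.4800 - 0.08284816 = 9.39715184
d1 = (ln(S_0'/K) + (r + sigma^2/2)*T) / (sigma*sqrt(T)) = 0.26541820
d2 = d1 - sigma*sqrt(T) = -0.32855150
exp(-rT) = 0.98609754
N(-d1) = 0.39534366; N(-d2) = 0.62875264
P = K * exp(-rT) * N(-d2) - S_0' * N(-d1) = 9.7100 * 0.98609754 * 0.62875264 - 9.39715184 * 0.39534366 = 2.3052

Answer: Price = 2.3052


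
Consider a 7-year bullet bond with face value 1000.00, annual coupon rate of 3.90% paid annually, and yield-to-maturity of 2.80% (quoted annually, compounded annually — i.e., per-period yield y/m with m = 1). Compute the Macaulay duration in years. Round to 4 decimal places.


Coupon per period c = face * coupon_rate / m = 39.000000
Periods per year m = 1; per-period yield y/m = 0.028000
Number of cashflows N = 7
Cashflows (t years, CF_t, discount factor 1/(1+y/m)^(m*t), PV):
  t = 1.0000: CF_t = 39.000000, DF = 0.972763, PV = 37.937743
  t = 2.0000: CF_t = 39.000000, DF = 0.946267, PV = 36.904419
  t = 3.0000: CF_t = 39.000000, DF = 0.920493, PV = 35.899241
  t = 4.0000: CF_t = 39.000000, DF = 0.895422, PV = 34.921440
  t = 5.0000: CF_t = 39.000000, DF = 0.871033, PV = 33.970273
  t = 6.0000: CF_t = 39.000000, DF = 0.847308, PV = 33.045012
  t = 7.0000: CF_t = 1039.000000, DF = 0.824230, PV = 856.374535
Price P = sum_t PV_t = 1069.052664
Macaulay numerator sum_t t * PV_t:
  t * PV_t at t = 1.0000: 37.937743
  t * PV_t at t = 2.0000: 73.808839
  t * PV_t at t = 3.0000: 107.697722
  t * PV_t at t = 4.0000: 139.685762
  t * PV_t at t = 5.0000: 169.851364
  t * PV_t at t = 6.0000: 198.270074
  t * PV_t at t = 7.0000: 5994.621748
Macaulay duration D = (sum_t t * PV_t) / P = 6721.873252 / 1069.052664 = 6.287691

Answer: Macaulay duration = 6.2877 years


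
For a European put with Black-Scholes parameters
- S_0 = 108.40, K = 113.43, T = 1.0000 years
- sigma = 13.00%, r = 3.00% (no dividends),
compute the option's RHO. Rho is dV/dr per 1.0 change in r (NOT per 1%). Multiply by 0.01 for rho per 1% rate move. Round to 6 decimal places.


d1 = -0.0531370582; d2 = -0.1831370582
phi(d1) = 0.3983794617; exp(-qT) = 1.0000000000; exp(-rT) = 0.9704455335
N(-d2) = 0.5726547604
Rho = -K*T*exp(-rT)*N(-d2) = -113.4300 * 1.0000 * 0.9704455335 * 0.5726547604 = -63.036483

Answer: Rho = -63.036483


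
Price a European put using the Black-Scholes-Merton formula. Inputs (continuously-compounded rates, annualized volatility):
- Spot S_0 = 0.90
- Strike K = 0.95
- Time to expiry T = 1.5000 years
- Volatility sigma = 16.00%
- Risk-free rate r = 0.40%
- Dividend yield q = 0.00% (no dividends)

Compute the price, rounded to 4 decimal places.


Answer: Price = 0.0963

Derivation:
d1 = (ln(S/K) + (r - q + 0.5*sigma^2) * T) / (sigma * sqrt(T)) = -0.14731242
d2 = d1 - sigma * sqrt(T) = -0.34327160
exp(-rT) = 0.99401796; exp(-qT) = 1.00000000
P = K * exp(-rT) * N(-d2) - S_0 * exp(-qT) * N(-d1)
N(-d1) = 0.55855729; N(-d2) = 0.63430293
P = 0.9500 * 0.99401796 * 0.63430293 - 0.9000 * 1.00000000 * 0.55855729 = 0.0963


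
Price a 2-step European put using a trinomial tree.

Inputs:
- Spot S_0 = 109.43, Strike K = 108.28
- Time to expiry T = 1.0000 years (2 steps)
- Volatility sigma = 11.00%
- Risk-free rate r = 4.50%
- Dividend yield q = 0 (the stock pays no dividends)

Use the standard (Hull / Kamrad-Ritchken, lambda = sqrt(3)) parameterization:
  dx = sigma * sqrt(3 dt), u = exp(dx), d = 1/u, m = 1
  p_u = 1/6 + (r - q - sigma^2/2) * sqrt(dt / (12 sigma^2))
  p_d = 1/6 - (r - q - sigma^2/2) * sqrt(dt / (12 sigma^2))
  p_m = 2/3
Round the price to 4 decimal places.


dt = T/N = 0.500000; dx = sigma*sqrt(3*dt) = 0.134722
u = exp(dx) = 1.144219; d = 1/u = 0.873959
p_u = 0.238945, p_m = 0.666667, p_d = 0.094388
Discount per step: exp(-r*dt) = 0.977751
Stock lattice S(k, j) with j the centered position index:
  k=0: S(0,+0) = 109.4300
  k=1: S(1,-1) = 95.6373; S(1,+0) = 109.4300; S(1,+1) = 125.2118
  k=2: S(2,-2) = 83.5831; S(2,-1) = 95.6373; S(2,+0) = 109.4300; S(2,+1) = 125.2118; S(2,+2) = 143.2697
Terminal payoffs V(N, j) = max(K - S_T, 0):
  V(2,-2) = 24.696912; V(2,-1) = 12.642678; V(2,+0) = 0.000000; V(2,+1) = 0.000000; V(2,+2) = 0.000000
Backward induction: V(k, j) = exp(-r*dt) * [p_u * V(k+1, j+1) + p_m * V(k+1, j) + p_d * V(k+1, j-1)]
  V(1,-1) = exp(-r*dt) * [p_u*0.000000 + p_m*12.642678 + p_d*24.696912] = 10.520162
  V(1,+0) = exp(-r*dt) * [p_u*0.000000 + p_m*0.000000 + p_d*12.642678] = 1.166769
  V(1,+1) = exp(-r*dt) * [p_u*0.000000 + p_m*0.000000 + p_d*0.000000] = 0.000000
  V(0,+0) = exp(-r*dt) * [p_u*0.000000 + p_m*1.166769 + p_d*10.520162] = 1.731426

Answer: Price = V(0,0) = 1.7314


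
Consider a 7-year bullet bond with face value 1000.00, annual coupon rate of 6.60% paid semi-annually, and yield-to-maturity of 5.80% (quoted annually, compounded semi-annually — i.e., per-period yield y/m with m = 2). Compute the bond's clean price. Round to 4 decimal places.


Answer: Price = 1045.4938

Derivation:
Coupon per period c = face * coupon_rate / m = 33.000000
Periods per year m = 2; per-period yield y/m = 0.029000
Number of cashflows N = 14
Cashflows (t years, CF_t, discount factor 1/(1+y/m)^(m*t), PV):
  t = 0.5000: CF_t = 33.000000, DF = 0.971817, PV = 32.069971
  t = 1.0000: CF_t = 33.000000, DF = 0.944429, PV = 31.166152
  t = 1.5000: CF_t = 33.000000, DF = 0.917812, PV = 30.287806
  t = 2.0000: CF_t = 33.000000, DF = 0.891946, PV = 29.434214
  t = 2.5000: CF_t = 33.000000, DF = 0.866808, PV = 28.604678
  t = 3.0000: CF_t = 33.000000, DF = 0.842379, PV = 27.798521
  t = 3.5000: CF_t = 33.000000, DF = 0.818639, PV = 27.015084
  t = 4.0000: CF_t = 33.000000, DF = 0.795567, PV = 26.253726
  t = 4.5000: CF_t = 33.000000, DF = 0.773146, PV = 25.513825
  t = 5.0000: CF_t = 33.000000, DF = 0.751357, PV = 24.794776
  t = 5.5000: CF_t = 33.000000, DF = 0.730182, PV = 24.095992
  t = 6.0000: CF_t = 33.000000, DF = 0.709603, PV = 23.416902
  t = 6.5000: CF_t = 33.000000, DF = 0.689605, PV = 22.756951
  t = 7.0000: CF_t = 1033.000000, DF = 0.670170, PV = 692.285244
Price P = sum_t PV_t = 1045.493842


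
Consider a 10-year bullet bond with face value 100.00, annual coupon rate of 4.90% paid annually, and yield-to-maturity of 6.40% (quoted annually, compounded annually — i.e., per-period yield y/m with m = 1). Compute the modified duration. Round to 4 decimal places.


Answer: Modified duration = 7.5302

Derivation:
Coupon per period c = face * coupon_rate / m = 4.900000
Periods per year m = 1; per-period yield y/m = 0.064000
Number of cashflows N = 10
Cashflows (t years, CF_t, discount factor 1/(1+y/m)^(m*t), PV):
  t = 1.0000: CF_t = 4.900000, DF = 0.939850, PV = 4.605263
  t = 2.0000: CF_t = 4.900000, DF = 0.883317, PV = 4.328255
  t = 3.0000: CF_t = 4.900000, DF = 0.830185, PV = 4.067909
  t = 4.0000: CF_t = 4.900000, DF = 0.780249, PV = 3.823222
  t = 5.0000: CF_t = 4.900000, DF = 0.733317, PV = 3.593254
  t = 6.0000: CF_t = 4.900000, DF = 0.689208, PV = 3.377119
  t = 7.0000: CF_t = 4.900000, DF = 0.647752, PV = 3.173984
  t = 8.0000: CF_t = 4.900000, DF = 0.608789, PV = 2.983067
  t = 9.0000: CF_t = 4.900000, DF = 0.572170, PV = 2.803635
  t = 10.0000: CF_t = 104.900000, DF = 0.537754, PV = 56.410404
Price P = sum_t PV_t = 89.166111
First compute Macaulay numerator sum_t t * PV_t:
  t * PV_t at t = 1.0000: 4.605263
  t * PV_t at t = 2.0000: 8.656510
  t * PV_t at t = 3.0000: 12.203726
  t * PV_t at t = 4.0000: 15.292890
  t * PV_t at t = 5.0000: 17.966271
  t * PV_t at t = 6.0000: 20.262712
  t * PV_t at t = 7.0000: 22.217886
  t * PV_t at t = 8.0000: 23.864539
  t * PV_t at t = 9.0000: 25.232712
  t * PV_t at t = 10.0000: 564.104038
Macaulay duration D = 714.406546 / 89.166111 = 8.012086
Modified duration = D / (1 + y/m) = 8.012086 / (1 + 0.064000) = 7.530156


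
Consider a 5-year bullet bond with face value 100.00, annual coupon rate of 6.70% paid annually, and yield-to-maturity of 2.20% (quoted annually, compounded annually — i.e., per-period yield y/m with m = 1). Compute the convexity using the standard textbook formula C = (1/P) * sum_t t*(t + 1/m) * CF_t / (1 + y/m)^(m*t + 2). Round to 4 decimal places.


Coupon per period c = face * coupon_rate / m = 6.700000
Periods per year m = 1; per-period yield y/m = 0.022000
Number of cashflows N = 5
Cashflows (t years, CF_t, discount factor 1/(1+y/m)^(m*t), PV):
  t = 1.0000: CF_t = 6.700000, DF = 0.978474, PV = 6.555773
  t = 2.0000: CF_t = 6.700000, DF = 0.957411, PV = 6.414651
  t = 3.0000: CF_t = 6.700000, DF = 0.936801, PV = 6.276566
  t = 4.0000: CF_t = 6.700000, DF = 0.916635, PV = 6.141454
  t = 5.0000: CF_t = 106.700000, DF = 0.896903, PV = 95.699560
Price P = sum_t PV_t = 121.088004
Convexity numerator sum_t t*(t + 1/m) * CF_t / (1+y/m)^(m*t + 2):
  t = 1.0000: term = 12.553132
  t = 2.0000: term = 36.848725
  t = 3.0000: term = 72.111009
  t = 4.0000: term = 117.597861
  t = 5.0000: term = 2748.713045
Convexity = (1/P) * sum = 2987.823773 / 121.088004 = 24.674812

Answer: Convexity = 24.6748


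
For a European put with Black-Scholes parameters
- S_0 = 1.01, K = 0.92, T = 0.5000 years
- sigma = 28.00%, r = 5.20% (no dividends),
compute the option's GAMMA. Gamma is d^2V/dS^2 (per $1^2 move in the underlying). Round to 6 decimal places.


Answer: Gamma = 1.559633

Derivation:
d1 = 0.7017122625; d2 = 0.5037223638
phi(d1) = 0.3118794379; exp(-qT) = 1.0000000000; exp(-rT) = 0.9743350896
Gamma = exp(-qT) * phi(d1) / (S * sigma * sqrt(T)) = 1.0000000000 * 0.3118794379 / (1.0100 * 0.2800 * 0.7071067812) = 1.559633


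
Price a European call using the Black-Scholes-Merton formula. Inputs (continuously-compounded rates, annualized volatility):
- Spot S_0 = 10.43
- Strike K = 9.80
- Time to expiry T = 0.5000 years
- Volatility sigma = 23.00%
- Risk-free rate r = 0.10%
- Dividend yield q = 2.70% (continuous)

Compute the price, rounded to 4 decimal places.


Answer: Price = 0.9280

Derivation:
d1 = (ln(S/K) + (r - q + 0.5*sigma^2) * T) / (sigma * sqrt(T)) = 0.38447476
d2 = d1 - sigma * sqrt(T) = 0.22184020
exp(-rT) = 0.99950012; exp(-qT) = 0.98659072
C = S_0 * exp(-qT) * N(d1) - K * exp(-rT) * N(d2)
N(d1) = 0.64968670; N(d2) = 0.58778086
C = 10.4300 * 0.98659072 * 0.64968670 - 9.8000 * 0.99950012 * 0.58778086 = 0.9280


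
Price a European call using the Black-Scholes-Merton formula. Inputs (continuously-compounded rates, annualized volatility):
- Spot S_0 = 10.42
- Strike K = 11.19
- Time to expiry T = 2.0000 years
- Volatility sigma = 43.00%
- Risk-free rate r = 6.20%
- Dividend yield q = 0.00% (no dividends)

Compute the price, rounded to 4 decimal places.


d1 = (ln(S/K) + (r - q + 0.5*sigma^2) * T) / (sigma * sqrt(T)) = 0.39072832
d2 = d1 - sigma * sqrt(T) = -0.21738351
exp(-rT) = 0.88337984; exp(-qT) = 1.00000000
C = S_0 * exp(-qT) * N(d1) - K * exp(-rT) * N(d2)
N(d1) = 0.65200097; N(d2) = 0.41395474
C = 10.4200 * 1.00000000 * 0.65200097 - 11.1900 * 0.88337984 * 0.41395474 = 2.7019

Answer: Price = 2.7019


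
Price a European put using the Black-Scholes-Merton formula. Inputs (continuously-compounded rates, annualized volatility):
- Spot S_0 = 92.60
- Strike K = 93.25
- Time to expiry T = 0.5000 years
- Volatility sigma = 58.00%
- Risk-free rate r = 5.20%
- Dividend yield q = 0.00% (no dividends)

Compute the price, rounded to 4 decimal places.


d1 = (ln(S/K) + (r - q + 0.5*sigma^2) * T) / (sigma * sqrt(T)) = 0.25140105
d2 = d1 - sigma * sqrt(T) = -0.15872089
exp(-rT) = 0.97433509; exp(-qT) = 1.00000000
P = K * exp(-rT) * N(-d2) - S_0 * exp(-qT) * N(-d1)
N(-d1) = 0.40075203; N(-d2) = 0.56305561
P = 93.2500 * 0.97433509 * 0.56305561 - 92.6000 * 1.00000000 * 0.40075203 = 14.0478

Answer: Price = 14.0478


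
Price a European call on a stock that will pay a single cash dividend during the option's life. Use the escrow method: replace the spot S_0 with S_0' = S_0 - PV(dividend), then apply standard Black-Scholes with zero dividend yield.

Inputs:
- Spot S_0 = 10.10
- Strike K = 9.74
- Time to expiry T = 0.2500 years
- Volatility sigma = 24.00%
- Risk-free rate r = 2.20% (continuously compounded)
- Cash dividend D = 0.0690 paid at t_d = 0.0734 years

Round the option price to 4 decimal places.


Answer: Price = 0.6638

Derivation:
PV(D) = D * exp(-r * t_d) = 0.0690 * 0.99838650 = 0.06888867
S_0' = S_0 - PV(D) = 10.1000 - 0.06888867 = 10.03111133
d1 = (ln(S_0'/K) + (r + sigma^2/2)*T) / (sigma*sqrt(T)) = 0.35125232
d2 = d1 - sigma*sqrt(T) = 0.23125232
exp(-rT) = 0.99451510
N(d1) = 0.63730047; N(d2) = 0.59144061
C = S_0' * N(d1) - K * exp(-rT) * N(d2) = 10.03111133 * 0.63730047 - 9.7400 * 0.99451510 * 0.59144061 = 0.6638


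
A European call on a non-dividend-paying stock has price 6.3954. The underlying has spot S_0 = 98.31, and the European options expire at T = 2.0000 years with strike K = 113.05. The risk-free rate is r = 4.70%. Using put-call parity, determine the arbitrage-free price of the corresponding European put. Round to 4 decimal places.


Answer: Put price = 10.9929

Derivation:
Put-call parity: C - P = S_0 * exp(-qT) - K * exp(-rT).
S_0 * exp(-qT) = 98.3100 * 1.00000000 = 98.31000000
K * exp(-rT) = 113.0500 * 0.91028276 = 102.90746627
P = C - S*exp(-qT) + K*exp(-rT)
P = 6.3954 - 98.31000000 + 102.90746627 = 10.9929


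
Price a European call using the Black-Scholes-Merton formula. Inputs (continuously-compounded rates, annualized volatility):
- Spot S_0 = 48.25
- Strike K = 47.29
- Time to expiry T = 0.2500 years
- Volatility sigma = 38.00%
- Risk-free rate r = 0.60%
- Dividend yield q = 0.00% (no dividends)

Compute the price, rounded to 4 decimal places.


Answer: Price = 4.1515

Derivation:
d1 = (ln(S/K) + (r - q + 0.5*sigma^2) * T) / (sigma * sqrt(T)) = 0.20866827
d2 = d1 - sigma * sqrt(T) = 0.01866827
exp(-rT) = 0.99850112; exp(-qT) = 1.00000000
C = S_0 * exp(-qT) * N(d1) - K * exp(-rT) * N(d2)
N(d1) = 0.58264639; N(d2) = 0.50744713
C = 48.2500 * 1.00000000 * 0.58264639 - 47.2900 * 0.99850112 * 0.50744713 = 4.1515


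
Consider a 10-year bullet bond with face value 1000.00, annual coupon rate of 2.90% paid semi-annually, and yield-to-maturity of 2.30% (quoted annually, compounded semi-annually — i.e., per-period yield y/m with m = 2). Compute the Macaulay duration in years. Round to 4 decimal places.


Coupon per period c = face * coupon_rate / m = 14.500000
Periods per year m = 2; per-period yield y/m = 0.011500
Number of cashflows N = 20
Cashflows (t years, CF_t, discount factor 1/(1+y/m)^(m*t), PV):
  t = 0.5000: CF_t = 14.500000, DF = 0.988631, PV = 14.335146
  t = 1.0000: CF_t = 14.500000, DF = 0.977391, PV = 14.172166
  t = 1.5000: CF_t = 14.500000, DF = 0.966279, PV = 14.011039
  t = 2.0000: CF_t = 14.500000, DF = 0.955293, PV = 13.851744
  t = 2.5000: CF_t = 14.500000, DF = 0.944432, PV = 13.694260
  t = 3.0000: CF_t = 14.500000, DF = 0.933694, PV = 13.538566
  t = 3.5000: CF_t = 14.500000, DF = 0.923079, PV = 13.384643
  t = 4.0000: CF_t = 14.500000, DF = 0.912584, PV = 13.232470
  t = 4.5000: CF_t = 14.500000, DF = 0.902209, PV = 13.082026
  t = 5.0000: CF_t = 14.500000, DF = 0.891951, PV = 12.933293
  t = 5.5000: CF_t = 14.500000, DF = 0.881810, PV = 12.786252
  t = 6.0000: CF_t = 14.500000, DF = 0.871785, PV = 12.640881
  t = 6.5000: CF_t = 14.500000, DF = 0.861873, PV = 12.497164
  t = 7.0000: CF_t = 14.500000, DF = 0.852075, PV = 12.355081
  t = 7.5000: CF_t = 14.500000, DF = 0.842387, PV = 12.214613
  t = 8.0000: CF_t = 14.500000, DF = 0.832810, PV = 12.075742
  t = 8.5000: CF_t = 14.500000, DF = 0.823341, PV = 11.938449
  t = 9.0000: CF_t = 14.500000, DF = 0.813981, PV = 11.802718
  t = 9.5000: CF_t = 14.500000, DF = 0.804726, PV = 11.668530
  t = 10.0000: CF_t = 1014.500000, DF = 0.795577, PV = 807.112938
Price P = sum_t PV_t = 1053.327721
Macaulay numerator sum_t t * PV_t:
  t * PV_t at t = 0.5000: 7.167573
  t * PV_t at t = 1.0000: 14.172166
  t * PV_t at t = 1.5000: 21.016558
  t * PV_t at t = 2.0000: 27.703488
  t * PV_t at t = 2.5000: 34.235650
  t * PV_t at t = 3.0000: 40.615699
  t * PV_t at t = 3.5000: 46.846251
  t * PV_t at t = 4.0000: 52.929878
  t * PV_t at t = 4.5000: 58.869118
  t * PV_t at t = 5.0000: 64.666467
  t * PV_t at t = 5.5000: 70.324383
  t * PV_t at t = 6.0000: 75.845288
  t * PV_t at t = 6.5000: 81.231566
  t * PV_t at t = 7.0000: 86.485564
  t * PV_t at t = 7.5000: 91.609594
  t * PV_t at t = 8.0000: 96.605932
  t * PV_t at t = 8.5000: 101.476820
  t * PV_t at t = 9.0000: 106.224463
  t * PV_t at t = 9.5000: 110.851035
  t * PV_t at t = 10.0000: 8071.129383
Macaulay duration D = (sum_t t * PV_t) / P = 9260.006877 / 1053.327721 = 8.791193

Answer: Macaulay duration = 8.7912 years


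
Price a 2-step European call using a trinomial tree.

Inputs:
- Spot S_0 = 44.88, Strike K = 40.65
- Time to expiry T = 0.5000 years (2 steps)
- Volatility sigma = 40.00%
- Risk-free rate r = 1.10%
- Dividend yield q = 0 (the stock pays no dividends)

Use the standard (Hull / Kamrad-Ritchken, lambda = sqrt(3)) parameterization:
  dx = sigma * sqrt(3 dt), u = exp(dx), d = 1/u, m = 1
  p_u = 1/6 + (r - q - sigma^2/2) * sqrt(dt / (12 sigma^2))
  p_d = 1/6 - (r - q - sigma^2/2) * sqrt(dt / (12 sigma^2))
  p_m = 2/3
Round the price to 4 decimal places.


dt = T/N = 0.250000; dx = sigma*sqrt(3*dt) = 0.346410
u = exp(dx) = 1.413982; d = 1/u = 0.707222
p_u = 0.141768, p_m = 0.666667, p_d = 0.191565
Discount per step: exp(-r*dt) = 0.997254
Stock lattice S(k, j) with j the centered position index:
  k=0: S(0,+0) = 44.8800
  k=1: S(1,-1) = 31.7401; S(1,+0) = 44.8800; S(1,+1) = 63.4595
  k=2: S(2,-2) = 22.4473; S(2,-1) = 31.7401; S(2,+0) = 44.8800; S(2,+1) = 63.4595; S(2,+2) = 89.7307
Terminal payoffs V(N, j) = max(S_T - K, 0):
  V(2,-2) = 0.000000; V(2,-1) = 0.000000; V(2,+0) = 4.230000; V(2,+1) = 22.809533; V(2,+2) = 49.080666
Backward induction: V(k, j) = exp(-r*dt) * [p_u * V(k+1, j+1) + p_m * V(k+1, j) + p_d * V(k+1, j-1)]
  V(1,-1) = exp(-r*dt) * [p_u*4.230000 + p_m*0.000000 + p_d*0.000000] = 0.598034
  V(1,+0) = exp(-r*dt) * [p_u*22.809533 + p_m*4.230000 + p_d*0.000000] = 6.037047
  V(1,+1) = exp(-r*dt) * [p_u*49.080666 + p_m*22.809533 + p_d*4.230000] = 22.911670
  V(0,+0) = exp(-r*dt) * [p_u*22.911670 + p_m*6.037047 + p_d*0.598034] = 7.367124

Answer: Price = V(0,0) = 7.3671


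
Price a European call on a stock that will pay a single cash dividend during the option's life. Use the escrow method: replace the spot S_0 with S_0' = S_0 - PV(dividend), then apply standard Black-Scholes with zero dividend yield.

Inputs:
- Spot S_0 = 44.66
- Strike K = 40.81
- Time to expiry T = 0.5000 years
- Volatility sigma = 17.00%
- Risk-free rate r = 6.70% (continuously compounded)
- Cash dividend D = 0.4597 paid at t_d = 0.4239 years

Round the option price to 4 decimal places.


PV(D) = D * exp(-r * t_d) = 0.4597 * 0.97199823 = 0.44682758
S_0' = S_0 - PV(D) = 44.6600 - 0.44682758 = 44.21317242
d1 = (ln(S_0'/K) + (r + sigma^2/2)*T) / (sigma*sqrt(T)) = 1.00509500
d2 = d1 - sigma*sqrt(T) = 0.88488685
exp(-rT) = 0.96705491
N(d1) = 0.84257445; N(d2) = 0.81189117
C = S_0' * N(d1) - K * exp(-rT) * N(d2) = 44.21317242 * 0.84257445 - 40.8100 * 0.96705491 * 0.81189117 = 5.2112

Answer: Price = 5.2112


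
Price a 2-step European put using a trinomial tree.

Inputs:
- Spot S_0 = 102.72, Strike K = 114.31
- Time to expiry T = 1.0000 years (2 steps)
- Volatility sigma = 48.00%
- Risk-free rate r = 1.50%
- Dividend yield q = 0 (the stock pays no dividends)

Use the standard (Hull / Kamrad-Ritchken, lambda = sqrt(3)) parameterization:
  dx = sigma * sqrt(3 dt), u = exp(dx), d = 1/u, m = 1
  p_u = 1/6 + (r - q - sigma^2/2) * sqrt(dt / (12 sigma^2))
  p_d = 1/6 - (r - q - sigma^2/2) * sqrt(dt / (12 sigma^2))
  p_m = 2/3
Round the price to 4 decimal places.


dt = T/N = 0.500000; dx = sigma*sqrt(3*dt) = 0.587878
u = exp(dx) = 1.800164; d = 1/u = 0.555505
p_u = 0.124056, p_m = 0.666667, p_d = 0.209278
Discount per step: exp(-r*dt) = 0.992528
Stock lattice S(k, j) with j the centered position index:
  k=0: S(0,+0) = 102.7200
  k=1: S(1,-1) = 57.0615; S(1,+0) = 102.7200; S(1,+1) = 184.9128
  k=2: S(2,-2) = 31.6979; S(2,-1) = 57.0615; S(2,+0) = 102.7200; S(2,+1) = 184.9128; S(2,+2) = 332.8733
Terminal payoffs V(N, j) = max(K - S_T, 0):
  V(2,-2) = 82.612058; V(2,-1) = 57.248519; V(2,+0) = 11.590000; V(2,+1) = 0.000000; V(2,+2) = 0.000000
Backward induction: V(k, j) = exp(-r*dt) * [p_u * V(k+1, j+1) + p_m * V(k+1, j) + p_d * V(k+1, j-1)]
  V(1,-1) = exp(-r*dt) * [p_u*11.590000 + p_m*57.248519 + p_d*82.612058] = 56.467241
  V(1,+0) = exp(-r*dt) * [p_u*0.000000 + p_m*11.590000 + p_d*57.248519] = 19.560245
  V(1,+1) = exp(-r*dt) * [p_u*0.000000 + p_m*0.000000 + p_d*11.590000] = 2.407404
  V(0,+0) = exp(-r*dt) * [p_u*2.407404 + p_m*19.560245 + p_d*56.467241] = 24.968178

Answer: Price = V(0,0) = 24.9682


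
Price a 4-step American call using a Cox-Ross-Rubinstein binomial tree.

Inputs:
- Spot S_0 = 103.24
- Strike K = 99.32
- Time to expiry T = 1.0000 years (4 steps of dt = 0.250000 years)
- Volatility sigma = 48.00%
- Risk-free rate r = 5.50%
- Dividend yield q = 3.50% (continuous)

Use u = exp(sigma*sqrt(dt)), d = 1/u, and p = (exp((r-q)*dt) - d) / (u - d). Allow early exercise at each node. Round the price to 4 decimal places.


dt = T/N = 0.250000
u = exp(sigma*sqrt(dt)) = 1.271249; d = 1/u = 0.786628
p = (exp((r-q)*dt) - d) / (u - d) = 0.450630
Discount per step: exp(-r*dt) = 0.986344
Stock lattice S(k, i) with i counting down-moves:
  k=0: S(0,0) = 103.2400
  k=1: S(1,0) = 131.2438; S(1,1) = 81.2115
  k=2: S(2,0) = 166.8435; S(2,1) = 103.2400; S(2,2) = 63.8832
  k=3: S(3,0) = 212.0997; S(3,1) = 131.2438; S(3,2) = 81.2115; S(3,3) = 50.2523
  k=4: S(4,0) = 269.6315; S(4,1) = 166.8435; S(4,2) = 103.2400; S(4,3) = 63.8832; S(4,4) = 39.5299
Terminal payoffs V(N, i) = max(S_T - K, 0):
  V(4,0) = 170.311544; V(4,1) = 67.523521; V(4,2) = 3.920000; V(4,3) = 0.000000; V(4,4) = 0.000000
Backward induction: V(k, i) = exp(-r*dt) * [p * V(k+1, i) + (1-p) * V(k+1, i+1)]; then take max(V_cont, immediate exercise) for American.
  V(3,0) = exp(-r*dt) * [p*170.311544 + (1-p)*67.523521] = 112.288212; exercise = 112.779685; V(3,0) = max -> 112.779685
  V(3,1) = exp(-r*dt) * [p*67.523521 + (1-p)*3.920000] = 32.136693; exercise = 31.923762; V(3,1) = max -> 32.136693
  V(3,2) = exp(-r*dt) * [p*3.920000 + (1-p)*0.000000] = 1.742345; exercise = 0.000000; V(3,2) = max -> 1.742345
  V(3,3) = exp(-r*dt) * [p*0.000000 + (1-p)*0.000000] = 0.000000; exercise = 0.000000; V(3,3) = max -> 0.000000
  V(2,0) = exp(-r*dt) * [p*112.779685 + (1-p)*32.136693] = 67.541693; exercise = 67.523521; V(2,0) = max -> 67.541693
  V(2,1) = exp(-r*dt) * [p*32.136693 + (1-p)*1.742345] = 15.228103; exercise = 3.920000; V(2,1) = max -> 15.228103
  V(2,2) = exp(-r*dt) * [p*1.742345 + (1-p)*0.000000] = 0.774430; exercise = 0.000000; V(2,2) = max -> 0.774430
  V(1,0) = exp(-r*dt) * [p*67.541693 + (1-p)*15.228103] = 38.272273; exercise = 31.923762; V(1,0) = max -> 38.272273
  V(1,1) = exp(-r*dt) * [p*15.228103 + (1-p)*0.774430] = 7.188162; exercise = 0.000000; V(1,1) = max -> 7.188162
  V(0,0) = exp(-r*dt) * [p*38.272273 + (1-p)*7.188162] = 20.906135; exercise = 3.920000; V(0,0) = max -> 20.906135

Answer: Price = V(0,0) = 20.9061


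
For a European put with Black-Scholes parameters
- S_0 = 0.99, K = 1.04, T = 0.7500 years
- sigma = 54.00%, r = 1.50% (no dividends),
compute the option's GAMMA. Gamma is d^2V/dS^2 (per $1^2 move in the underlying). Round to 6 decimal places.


Answer: Gamma = 0.851724

Derivation:
d1 = 0.1525251447; d2 = -0.3151285734
phi(d1) = 0.3943286844; exp(-qT) = 1.0000000000; exp(-rT) = 0.9888130446
Gamma = exp(-qT) * phi(d1) / (S * sigma * sqrt(T)) = 1.0000000000 * 0.3943286844 / (0.9900 * 0.5400 * 0.8660254038) = 0.851724
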